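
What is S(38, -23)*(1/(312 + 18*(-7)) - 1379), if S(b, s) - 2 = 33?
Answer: -8977255/186 ≈ -48265.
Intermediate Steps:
S(b, s) = 35 (S(b, s) = 2 + 33 = 35)
S(38, -23)*(1/(312 + 18*(-7)) - 1379) = 35*(1/(312 + 18*(-7)) - 1379) = 35*(1/(312 - 126) - 1379) = 35*(1/186 - 1379) = 35*(-256493/186) = -8977255/186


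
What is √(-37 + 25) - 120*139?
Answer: -16680 + 2*I*√3 ≈ -16680.0 + 3.4641*I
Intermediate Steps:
√(-37 + 25) - 120*139 = √(-12) - 16680 = 2*I*√3 - 16680 = -16680 + 2*I*√3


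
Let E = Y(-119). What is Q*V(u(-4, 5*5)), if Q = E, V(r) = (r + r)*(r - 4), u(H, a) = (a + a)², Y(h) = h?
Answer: -1485120000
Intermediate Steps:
E = -119
u(H, a) = 4*a² (u(H, a) = (2*a)² = 4*a²)
V(r) = 2*r*(-4 + r) (V(r) = (2*r)*(-4 + r) = 2*r*(-4 + r))
Q = -119
Q*V(u(-4, 5*5)) = -238*4*(5*5)²*(-4 + 4*(5*5)²) = -238*4*25²*(-4 + 4*25²) = -238*4*625*(-4 + 4*625) = -238*2500*(-4 + 2500) = -238*2500*2496 = -119*12480000 = -1485120000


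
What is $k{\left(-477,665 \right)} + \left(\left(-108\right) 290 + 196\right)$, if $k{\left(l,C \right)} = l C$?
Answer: $-348329$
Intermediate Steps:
$k{\left(l,C \right)} = C l$
$k{\left(-477,665 \right)} + \left(\left(-108\right) 290 + 196\right) = 665 \left(-477\right) + \left(\left(-108\right) 290 + 196\right) = -317205 + \left(-31320 + 196\right) = -317205 - 31124 = -348329$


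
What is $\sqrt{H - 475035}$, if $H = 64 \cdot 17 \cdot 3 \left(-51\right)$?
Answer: $i \sqrt{641499} \approx 800.94 i$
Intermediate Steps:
$H = -166464$ ($H = 64 \cdot 51 \left(-51\right) = 3264 \left(-51\right) = -166464$)
$\sqrt{H - 475035} = \sqrt{-166464 - 475035} = \sqrt{-641499} = i \sqrt{641499}$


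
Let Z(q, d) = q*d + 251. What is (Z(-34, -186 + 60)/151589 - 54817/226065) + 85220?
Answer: 417199158225466/4895566755 ≈ 85220.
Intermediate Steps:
Z(q, d) = 251 + d*q (Z(q, d) = d*q + 251 = 251 + d*q)
(Z(-34, -186 + 60)/151589 - 54817/226065) + 85220 = ((251 + (-186 + 60)*(-34))/151589 - 54817/226065) + 85220 = ((251 - 126*(-34))*(1/151589) - 54817*1/226065) + 85220 = ((251 + 4284)*(1/151589) - 7831/32295) + 85220 = (4535*(1/151589) - 7831/32295) + 85220 = (4535/151589 - 7831/32295) + 85220 = -1040635634/4895566755 + 85220 = 417199158225466/4895566755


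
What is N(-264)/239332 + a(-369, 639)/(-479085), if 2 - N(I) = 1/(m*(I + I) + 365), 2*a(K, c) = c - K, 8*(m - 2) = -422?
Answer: -1083408611841/1038096780902140 ≈ -0.0010436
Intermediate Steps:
m = -203/4 (m = 2 + (⅛)*(-422) = 2 - 211/4 = -203/4 ≈ -50.750)
a(K, c) = c/2 - K/2 (a(K, c) = (c - K)/2 = c/2 - K/2)
N(I) = 2 - 1/(365 - 203*I/2) (N(I) = 2 - 1/(-203*(I + I)/4 + 365) = 2 - 1/(-203*I/2 + 365) = 2 - 1/(365 - 203*I/2))
N(-264)/239332 + a(-369, 639)/(-479085) = (2*(729 - 203*(-264))/(730 - 203*(-264)))/239332 + ((½)*639 - ½*(-369))/(-479085) = (2*(729 + 53592)/(730 + 53592))*(1/239332) + (639/2 + 369/2)*(-1/479085) = (2*54321/54322)*(1/239332) + 504*(-1/479085) = (2*(1/54322)*54321)*(1/239332) - 168/159695 = (54321/27161)*(1/239332) - 168/159695 = 54321/6500496452 - 168/159695 = -1083408611841/1038096780902140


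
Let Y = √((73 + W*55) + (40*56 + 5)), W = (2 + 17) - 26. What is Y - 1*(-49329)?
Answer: 49329 + √1933 ≈ 49373.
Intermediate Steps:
W = -7 (W = 19 - 26 = -7)
Y = √1933 (Y = √((73 - 7*55) + (40*56 + 5)) = √((73 - 385) + (2240 + 5)) = √(-312 + 2245) = √1933 ≈ 43.966)
Y - 1*(-49329) = √1933 - 1*(-49329) = √1933 + 49329 = 49329 + √1933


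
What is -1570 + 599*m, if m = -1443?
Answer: -865927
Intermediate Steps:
-1570 + 599*m = -1570 + 599*(-1443) = -1570 - 864357 = -865927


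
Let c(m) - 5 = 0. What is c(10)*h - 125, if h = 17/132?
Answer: -16415/132 ≈ -124.36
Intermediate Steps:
c(m) = 5 (c(m) = 5 + 0 = 5)
h = 17/132 (h = 17*(1/132) = 17/132 ≈ 0.12879)
c(10)*h - 125 = 5*(17/132) - 125 = 85/132 - 125 = -16415/132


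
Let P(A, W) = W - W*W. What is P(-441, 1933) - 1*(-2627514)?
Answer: -1107042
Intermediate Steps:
P(A, W) = W - W**2
P(-441, 1933) - 1*(-2627514) = 1933*(1 - 1*1933) - 1*(-2627514) = 1933*(1 - 1933) + 2627514 = 1933*(-1932) + 2627514 = -3734556 + 2627514 = -1107042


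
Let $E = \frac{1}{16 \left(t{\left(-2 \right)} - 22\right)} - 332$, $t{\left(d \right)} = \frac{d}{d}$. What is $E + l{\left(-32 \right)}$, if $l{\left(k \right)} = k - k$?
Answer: $- \frac{111553}{336} \approx -332.0$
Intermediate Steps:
$l{\left(k \right)} = 0$
$t{\left(d \right)} = 1$
$E = - \frac{111553}{336}$ ($E = \frac{1}{16 \left(1 - 22\right)} - 332 = \frac{1}{16 \left(-21\right)} - 332 = \frac{1}{-336} - 332 = - \frac{1}{336} - 332 = - \frac{111553}{336} \approx -332.0$)
$E + l{\left(-32 \right)} = - \frac{111553}{336} + 0 = - \frac{111553}{336}$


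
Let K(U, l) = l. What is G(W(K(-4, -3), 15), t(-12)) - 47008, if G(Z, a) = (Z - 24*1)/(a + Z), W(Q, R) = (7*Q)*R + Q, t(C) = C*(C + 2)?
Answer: -517069/11 ≈ -47006.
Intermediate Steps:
t(C) = C*(2 + C)
W(Q, R) = Q + 7*Q*R (W(Q, R) = 7*Q*R + Q = Q + 7*Q*R)
G(Z, a) = (-24 + Z)/(Z + a) (G(Z, a) = (Z - 24)/(Z + a) = (-24 + Z)/(Z + a))
G(W(K(-4, -3), 15), t(-12)) - 47008 = (-24 - 3*(1 + 7*15))/(-3*(1 + 7*15) - 12*(2 - 12)) - 47008 = (-24 - 3*(1 + 105))/(-3*(1 + 105) - 12*(-10)) - 47008 = (-24 - 3*106)/(-3*106 + 120) - 47008 = (-24 - 318)/(-318 + 120) - 47008 = -342/(-198) - 47008 = -1/198*(-342) - 47008 = 19/11 - 47008 = -517069/11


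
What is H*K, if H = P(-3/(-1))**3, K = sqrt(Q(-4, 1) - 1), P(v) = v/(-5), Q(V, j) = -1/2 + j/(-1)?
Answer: -27*I*sqrt(10)/250 ≈ -0.34153*I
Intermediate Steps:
Q(V, j) = -1/2 - j (Q(V, j) = -1*1/2 + j*(-1) = -1/2 - j)
P(v) = -v/5 (P(v) = v*(-1/5) = -v/5)
K = I*sqrt(10)/2 (K = sqrt((-1/2 - 1*1) - 1) = sqrt((-1/2 - 1) - 1) = sqrt(-3/2 - 1) = sqrt(-5/2) = I*sqrt(10)/2 ≈ 1.5811*I)
H = -27/125 (H = (-(-3)/(5*(-1)))**3 = (-(-3)*(-1)/5)**3 = (-1/5*3)**3 = (-3/5)**3 = -27/125 ≈ -0.21600)
H*K = -27*I*sqrt(10)/250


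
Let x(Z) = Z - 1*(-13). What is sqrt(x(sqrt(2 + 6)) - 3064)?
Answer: sqrt(-3051 + 2*sqrt(2)) ≈ 55.21*I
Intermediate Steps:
x(Z) = 13 + Z (x(Z) = Z + 13 = 13 + Z)
sqrt(x(sqrt(2 + 6)) - 3064) = sqrt((13 + sqrt(2 + 6)) - 3064) = sqrt((13 + sqrt(8)) - 3064) = sqrt((13 + 2*sqrt(2)) - 3064) = sqrt(-3051 + 2*sqrt(2))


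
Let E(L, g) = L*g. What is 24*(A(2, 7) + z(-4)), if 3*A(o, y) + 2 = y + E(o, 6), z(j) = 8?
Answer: 328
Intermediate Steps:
A(o, y) = -⅔ + 2*o + y/3 (A(o, y) = -⅔ + (y + o*6)/3 = -⅔ + (y + 6*o)/3 = -⅔ + (2*o + y/3) = -⅔ + 2*o + y/3)
24*(A(2, 7) + z(-4)) = 24*((-⅔ + 2*2 + (⅓)*7) + 8) = 24*((-⅔ + 4 + 7/3) + 8) = 24*(17/3 + 8) = 24*(41/3) = 328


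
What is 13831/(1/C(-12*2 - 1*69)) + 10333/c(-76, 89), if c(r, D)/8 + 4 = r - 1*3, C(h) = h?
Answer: -854102245/664 ≈ -1.2863e+6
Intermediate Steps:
c(r, D) = -56 + 8*r (c(r, D) = -32 + 8*(r - 1*3) = -32 + 8*(r - 3) = -32 + 8*(-3 + r) = -32 + (-24 + 8*r) = -56 + 8*r)
13831/(1/C(-12*2 - 1*69)) + 10333/c(-76, 89) = 13831/(1/(-12*2 - 1*69)) + 10333/(-56 + 8*(-76)) = 13831/(1/(-24 - 69)) + 10333/(-56 - 608) = 13831/(1/(-93)) + 10333/(-664) = 13831/(-1/93) + 10333*(-1/664) = 13831*(-93) - 10333/664 = -1286283 - 10333/664 = -854102245/664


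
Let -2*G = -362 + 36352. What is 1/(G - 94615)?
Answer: -1/112610 ≈ -8.8802e-6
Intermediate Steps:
G = -17995 (G = -(-362 + 36352)/2 = -½*35990 = -17995)
1/(G - 94615) = 1/(-17995 - 94615) = 1/(-112610) = -1/112610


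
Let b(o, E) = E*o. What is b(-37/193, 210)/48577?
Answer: -7770/9375361 ≈ -0.00082877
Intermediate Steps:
b(-37/193, 210)/48577 = (210*(-37/193))/48577 = (210*(-37*1/193))*(1/48577) = (210*(-37/193))*(1/48577) = -7770/193*1/48577 = -7770/9375361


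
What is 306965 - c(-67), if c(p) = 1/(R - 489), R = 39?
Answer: 138134251/450 ≈ 3.0697e+5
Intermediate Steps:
c(p) = -1/450 (c(p) = 1/(39 - 489) = 1/(-450) = -1/450)
306965 - c(-67) = 306965 - 1*(-1/450) = 306965 + 1/450 = 138134251/450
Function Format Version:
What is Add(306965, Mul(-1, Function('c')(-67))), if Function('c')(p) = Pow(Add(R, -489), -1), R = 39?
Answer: Rational(138134251, 450) ≈ 3.0697e+5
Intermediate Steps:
Function('c')(p) = Rational(-1, 450) (Function('c')(p) = Pow(Add(39, -489), -1) = Pow(-450, -1) = Rational(-1, 450))
Add(306965, Mul(-1, Function('c')(-67))) = Add(306965, Mul(-1, Rational(-1, 450))) = Add(306965, Rational(1, 450)) = Rational(138134251, 450)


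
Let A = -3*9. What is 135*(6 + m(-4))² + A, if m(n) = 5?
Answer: 16308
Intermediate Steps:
A = -27
135*(6 + m(-4))² + A = 135*(6 + 5)² - 27 = 135*11² - 27 = 135*121 - 27 = 16335 - 27 = 16308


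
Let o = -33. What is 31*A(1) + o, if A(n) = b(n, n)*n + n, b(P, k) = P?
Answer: 29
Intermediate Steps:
A(n) = n + n² (A(n) = n*n + n = n² + n = n + n²)
31*A(1) + o = 31*(1*(1 + 1)) - 33 = 31*(1*2) - 33 = 31*2 - 33 = 62 - 33 = 29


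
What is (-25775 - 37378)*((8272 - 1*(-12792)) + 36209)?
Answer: -3616961769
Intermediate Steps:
(-25775 - 37378)*((8272 - 1*(-12792)) + 36209) = -63153*((8272 + 12792) + 36209) = -63153*(21064 + 36209) = -63153*57273 = -3616961769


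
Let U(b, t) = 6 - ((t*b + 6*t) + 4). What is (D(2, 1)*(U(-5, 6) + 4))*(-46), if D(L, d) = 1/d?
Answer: 0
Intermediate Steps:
U(b, t) = 2 - 6*t - b*t (U(b, t) = 6 - ((b*t + 6*t) + 4) = 6 - ((6*t + b*t) + 4) = 6 - (4 + 6*t + b*t) = 6 + (-4 - 6*t - b*t) = 2 - 6*t - b*t)
(D(2, 1)*(U(-5, 6) + 4))*(-46) = (((2 - 6*6 - 1*(-5)*6) + 4)/1)*(-46) = (1*((2 - 36 + 30) + 4))*(-46) = (1*(-4 + 4))*(-46) = (1*0)*(-46) = 0*(-46) = 0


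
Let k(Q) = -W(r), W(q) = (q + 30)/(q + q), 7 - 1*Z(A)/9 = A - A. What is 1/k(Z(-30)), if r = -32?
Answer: -32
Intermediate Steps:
Z(A) = 63 (Z(A) = 63 - 9*(A - A) = 63 - 9*0 = 63 + 0 = 63)
W(q) = (30 + q)/(2*q) (W(q) = (30 + q)/((2*q)) = (30 + q)*(1/(2*q)) = (30 + q)/(2*q))
k(Q) = -1/32 (k(Q) = -(30 - 32)/(2*(-32)) = -(-1)*(-2)/(2*32) = -1*1/32 = -1/32)
1/k(Z(-30)) = 1/(-1/32) = -32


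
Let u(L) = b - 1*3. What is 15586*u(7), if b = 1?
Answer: -31172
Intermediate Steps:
u(L) = -2 (u(L) = 1 - 1*3 = 1 - 3 = -2)
15586*u(7) = 15586*(-2) = -31172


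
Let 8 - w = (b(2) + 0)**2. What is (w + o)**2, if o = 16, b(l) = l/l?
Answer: 529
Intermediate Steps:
b(l) = 1
w = 7 (w = 8 - (1 + 0)**2 = 8 - 1*1**2 = 8 - 1*1 = 8 - 1 = 7)
(w + o)**2 = (7 + 16)**2 = 23**2 = 529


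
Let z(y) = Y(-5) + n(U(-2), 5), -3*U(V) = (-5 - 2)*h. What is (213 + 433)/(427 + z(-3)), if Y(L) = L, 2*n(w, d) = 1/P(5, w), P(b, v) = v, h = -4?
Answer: 36176/23629 ≈ 1.5310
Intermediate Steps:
U(V) = -28/3 (U(V) = -(-5 - 2)*(-4)/3 = -(-7)*(-4)/3 = -1/3*28 = -28/3)
n(w, d) = 1/(2*w)
z(y) = -283/56 (z(y) = -5 + 1/(2*(-28/3)) = -5 + (1/2)*(-3/28) = -5 - 3/56 = -283/56)
(213 + 433)/(427 + z(-3)) = (213 + 433)/(427 - 283/56) = 646/(23629/56) = 646*(56/23629) = 36176/23629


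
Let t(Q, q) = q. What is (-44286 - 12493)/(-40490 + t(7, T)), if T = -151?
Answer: 56779/40641 ≈ 1.3971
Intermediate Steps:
(-44286 - 12493)/(-40490 + t(7, T)) = (-44286 - 12493)/(-40490 - 151) = -56779/(-40641) = -56779*(-1/40641) = 56779/40641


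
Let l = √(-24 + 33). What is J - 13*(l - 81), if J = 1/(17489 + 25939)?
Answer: 44035993/43428 ≈ 1014.0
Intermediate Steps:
l = 3 (l = √9 = 3)
J = 1/43428 ≈ 2.3027e-5
J - 13*(l - 81) = 1/43428 - 13*(3 - 81) = 1/43428 - 13*(-78) = 1/43428 - 1*(-1014) = 1/43428 + 1014 = 44035993/43428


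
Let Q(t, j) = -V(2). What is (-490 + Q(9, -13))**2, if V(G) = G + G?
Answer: 244036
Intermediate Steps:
V(G) = 2*G
Q(t, j) = -4 (Q(t, j) = -2*2 = -1*4 = -4)
(-490 + Q(9, -13))**2 = (-490 - 4)**2 = (-494)**2 = 244036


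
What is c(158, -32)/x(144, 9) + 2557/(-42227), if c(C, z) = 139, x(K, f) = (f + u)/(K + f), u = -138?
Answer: -299457154/1815761 ≈ -164.92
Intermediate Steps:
x(K, f) = (-138 + f)/(K + f) (x(K, f) = (f - 138)/(K + f) = (-138 + f)/(K + f))
c(158, -32)/x(144, 9) + 2557/(-42227) = 139/(((-138 + 9)/(144 + 9))) + 2557/(-42227) = 139/((-129/153)) + 2557*(-1/42227) = 139/(((1/153)*(-129))) - 2557/42227 = 139/(-43/51) - 2557/42227 = 139*(-51/43) - 2557/42227 = -7089/43 - 2557/42227 = -299457154/1815761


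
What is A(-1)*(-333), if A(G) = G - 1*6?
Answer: 2331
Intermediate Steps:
A(G) = -6 + G (A(G) = G - 6 = -6 + G)
A(-1)*(-333) = (-6 - 1)*(-333) = -7*(-333) = 2331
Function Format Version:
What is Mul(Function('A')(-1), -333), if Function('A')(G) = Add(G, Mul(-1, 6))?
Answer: 2331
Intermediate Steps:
Function('A')(G) = Add(-6, G) (Function('A')(G) = Add(G, -6) = Add(-6, G))
Mul(Function('A')(-1), -333) = Mul(Add(-6, -1), -333) = Mul(-7, -333) = 2331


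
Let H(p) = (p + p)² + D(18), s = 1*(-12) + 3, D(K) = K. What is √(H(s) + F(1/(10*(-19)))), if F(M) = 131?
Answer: √473 ≈ 21.749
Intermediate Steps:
s = -9 (s = -12 + 3 = -9)
H(p) = 18 + 4*p² (H(p) = (p + p)² + 18 = (2*p)² + 18 = 4*p² + 18 = 18 + 4*p²)
√(H(s) + F(1/(10*(-19)))) = √((18 + 4*(-9)²) + 131) = √((18 + 4*81) + 131) = √((18 + 324) + 131) = √(342 + 131) = √473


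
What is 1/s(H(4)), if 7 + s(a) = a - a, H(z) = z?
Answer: -⅐ ≈ -0.14286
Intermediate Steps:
s(a) = -7 (s(a) = -7 + (a - a) = -7 + 0 = -7)
1/s(H(4)) = 1/(-7) = -⅐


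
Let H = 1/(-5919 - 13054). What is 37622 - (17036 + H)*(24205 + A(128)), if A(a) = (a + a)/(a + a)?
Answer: -7823246995356/18973 ≈ -4.1234e+8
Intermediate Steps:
A(a) = 1 (A(a) = (2*a)/((2*a)) = (2*a)*(1/(2*a)) = 1)
H = -1/18973 (H = 1/(-18973) = -1/18973 ≈ -5.2706e-5)
37622 - (17036 + H)*(24205 + A(128)) = 37622 - (17036 - 1/18973)*(24205 + 1) = 37622 - 323224027*24206/18973 = 37622 - 1*7823960797562/18973 = 37622 - 7823960797562/18973 = -7823246995356/18973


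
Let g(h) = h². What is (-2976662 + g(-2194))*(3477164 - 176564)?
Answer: 6063116384400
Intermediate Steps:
(-2976662 + g(-2194))*(3477164 - 176564) = (-2976662 + (-2194)²)*(3477164 - 176564) = (-2976662 + 4813636)*3300600 = 1836974*3300600 = 6063116384400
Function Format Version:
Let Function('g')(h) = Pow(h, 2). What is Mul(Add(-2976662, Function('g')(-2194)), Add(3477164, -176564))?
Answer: 6063116384400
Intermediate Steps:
Mul(Add(-2976662, Function('g')(-2194)), Add(3477164, -176564)) = Mul(Add(-2976662, Pow(-2194, 2)), Add(3477164, -176564)) = Mul(Add(-2976662, 4813636), 3300600) = Mul(1836974, 3300600) = 6063116384400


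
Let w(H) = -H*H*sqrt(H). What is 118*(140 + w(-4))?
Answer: 16520 - 3776*I ≈ 16520.0 - 3776.0*I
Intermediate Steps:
w(H) = -H**(5/2) (w(H) = -H**2*sqrt(H) = -H**(5/2))
118*(140 + w(-4)) = 118*(140 - (-4)**(5/2)) = 118*(140 - 32*I) = 16520 - 3776*I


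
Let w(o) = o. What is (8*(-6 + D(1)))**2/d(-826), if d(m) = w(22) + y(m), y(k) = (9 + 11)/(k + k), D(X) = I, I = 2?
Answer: 422912/9081 ≈ 46.571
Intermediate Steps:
D(X) = 2
y(k) = 10/k (y(k) = 20/((2*k)) = 20*(1/(2*k)) = 10/k)
d(m) = 22 + 10/m
(8*(-6 + D(1)))**2/d(-826) = (8*(-6 + 2))**2/(22 + 10/(-826)) = (8*(-4))**2/(22 + 10*(-1/826)) = (-32)**2/(22 - 5/413) = 1024/(9081/413) = 1024*(413/9081) = 422912/9081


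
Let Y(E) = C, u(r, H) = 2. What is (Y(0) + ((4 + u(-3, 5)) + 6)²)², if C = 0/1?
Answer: 20736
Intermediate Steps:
C = 0 (C = 0*1 = 0)
Y(E) = 0
(Y(0) + ((4 + u(-3, 5)) + 6)²)² = (0 + ((4 + 2) + 6)²)² = (0 + (6 + 6)²)² = (0 + 12²)² = (0 + 144)² = 144² = 20736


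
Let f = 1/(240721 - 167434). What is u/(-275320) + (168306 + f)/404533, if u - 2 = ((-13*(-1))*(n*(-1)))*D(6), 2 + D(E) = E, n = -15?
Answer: 1686394812455519/4081207392607860 ≈ 0.41321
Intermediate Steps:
D(E) = -2 + E
f = 1/73287 ≈ 1.3645e-5
u = 782 (u = 2 + ((-13*(-1))*(-15*(-1)))*(-2 + 6) = 2 + (13*15)*4 = 2 + 195*4 = 2 + 780 = 782)
u/(-275320) + (168306 + f)/404533 = 782/(-275320) + (168306 + 1/73287)/404533 = 782*(-1/275320) + (12334641823/73287)*(1/404533) = -391/137660 + 12334641823/29647009971 = 1686394812455519/4081207392607860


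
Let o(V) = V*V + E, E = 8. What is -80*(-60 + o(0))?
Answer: 4160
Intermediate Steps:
o(V) = 8 + V² (o(V) = V*V + 8 = V² + 8 = 8 + V²)
-80*(-60 + o(0)) = -80*(-60 + (8 + 0²)) = -80*(-60 + (8 + 0)) = -80*(-60 + 8) = -80*(-52) = 4160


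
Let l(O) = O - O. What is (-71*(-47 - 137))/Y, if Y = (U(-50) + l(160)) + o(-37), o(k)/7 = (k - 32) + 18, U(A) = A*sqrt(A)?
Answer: -4663848/252449 + 3266000*I*sqrt(2)/252449 ≈ -18.474 + 18.296*I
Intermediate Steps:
U(A) = A**(3/2)
l(O) = 0
o(k) = -98 + 7*k (o(k) = 7*((k - 32) + 18) = 7*((-32 + k) + 18) = 7*(-14 + k) = -98 + 7*k)
Y = -357 - 250*I*sqrt(2) (Y = ((-50)**(3/2) + 0) + (-98 + 7*(-37)) = (-250*I*sqrt(2) + 0) + (-98 - 259) = -250*I*sqrt(2) - 357 = -357 - 250*I*sqrt(2) ≈ -357.0 - 353.55*I)
(-71*(-47 - 137))/Y = (-71*(-47 - 137))/(-357 - 250*I*sqrt(2)) = (-71*(-184))/(-357 - 250*I*sqrt(2)) = 13064/(-357 - 250*I*sqrt(2))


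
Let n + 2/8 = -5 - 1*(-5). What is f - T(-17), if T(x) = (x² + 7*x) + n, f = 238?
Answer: 273/4 ≈ 68.250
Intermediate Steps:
n = -¼ (n = -¼ + (-5 - 1*(-5)) = -¼ + (-5 + 5) = -¼ + 0 = -¼ ≈ -0.25000)
T(x) = -¼ + x² + 7*x (T(x) = (x² + 7*x) - ¼ = -¼ + x² + 7*x)
f - T(-17) = 238 - (-¼ + (-17)² + 7*(-17)) = 238 - (-¼ + 289 - 119) = 238 - 1*679/4 = 238 - 679/4 = 273/4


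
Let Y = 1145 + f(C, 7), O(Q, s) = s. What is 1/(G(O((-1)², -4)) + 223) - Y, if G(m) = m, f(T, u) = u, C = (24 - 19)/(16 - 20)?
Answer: -252287/219 ≈ -1152.0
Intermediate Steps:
C = -5/4 (C = 5/(-4) = 5*(-¼) = -5/4 ≈ -1.2500)
Y = 1152 (Y = 1145 + 7 = 1152)
1/(G(O((-1)², -4)) + 223) - Y = 1/(-4 + 223) - 1*1152 = 1/219 - 1152 = -252287/219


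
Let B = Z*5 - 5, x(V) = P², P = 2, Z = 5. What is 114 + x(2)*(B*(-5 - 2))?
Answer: -446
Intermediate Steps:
x(V) = 4 (x(V) = 2² = 4)
B = 20 (B = 5*5 - 5 = 25 - 5 = 20)
114 + x(2)*(B*(-5 - 2)) = 114 + 4*(20*(-5 - 2)) = 114 + 4*(20*(-7)) = 114 + 4*(-140) = 114 - 560 = -446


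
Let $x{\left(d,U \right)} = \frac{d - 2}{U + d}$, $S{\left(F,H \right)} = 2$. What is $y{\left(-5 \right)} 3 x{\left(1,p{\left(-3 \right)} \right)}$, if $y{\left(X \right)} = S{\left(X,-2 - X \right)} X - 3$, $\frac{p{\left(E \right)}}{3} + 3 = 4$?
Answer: $\frac{39}{4} \approx 9.75$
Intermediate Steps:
$p{\left(E \right)} = 3$ ($p{\left(E \right)} = -9 + 3 \cdot 4 = -9 + 12 = 3$)
$x{\left(d,U \right)} = \frac{-2 + d}{U + d}$
$y{\left(X \right)} = -3 + 2 X$ ($y{\left(X \right)} = 2 X - 3 = -3 + 2 X$)
$y{\left(-5 \right)} 3 x{\left(1,p{\left(-3 \right)} \right)} = \left(-3 + 2 \left(-5\right)\right) 3 \frac{-2 + 1}{3 + 1} = \left(-3 - 10\right) 3 \cdot \frac{1}{4} \left(-1\right) = \left(-13\right) 3 \cdot \frac{1}{4} \left(-1\right) = \left(-39\right) \left(- \frac{1}{4}\right) = \frac{39}{4}$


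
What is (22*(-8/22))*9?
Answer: -72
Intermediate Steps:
(22*(-8/22))*9 = (22*(-8*1/22))*9 = (22*(-4/11))*9 = -8*9 = -72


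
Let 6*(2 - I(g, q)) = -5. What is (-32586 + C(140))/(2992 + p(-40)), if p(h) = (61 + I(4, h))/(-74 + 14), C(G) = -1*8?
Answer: -11733840/1076737 ≈ -10.898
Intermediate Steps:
I(g, q) = 17/6 (I(g, q) = 2 - 1/6*(-5) = 2 + 5/6 = 17/6)
C(G) = -8
p(h) = -383/360 (p(h) = (61 + 17/6)/(-74 + 14) = (383/6)/(-60) = (383/6)*(-1/60) = -383/360)
(-32586 + C(140))/(2992 + p(-40)) = (-32586 - 8)/(2992 - 383/360) = -32594/1076737/360 = -32594*360/1076737 = -11733840/1076737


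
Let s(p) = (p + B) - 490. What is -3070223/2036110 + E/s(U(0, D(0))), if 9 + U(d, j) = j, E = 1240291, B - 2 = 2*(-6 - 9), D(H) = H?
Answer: -68296943663/29000810 ≈ -2355.0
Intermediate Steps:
B = -28 (B = 2 + 2*(-6 - 9) = 2 + 2*(-15) = 2 - 30 = -28)
U(d, j) = -9 + j
s(p) = -518 + p (s(p) = (p - 28) - 490 = (-28 + p) - 490 = -518 + p)
-3070223/2036110 + E/s(U(0, D(0))) = -3070223/2036110 + 1240291/(-518 + (-9 + 0)) = -3070223*1/2036110 + 1240291/(-518 - 9) = -82979/55030 + 1240291/(-527) = -82979/55030 + 1240291*(-1/527) = -82979/55030 - 1240291/527 = -68296943663/29000810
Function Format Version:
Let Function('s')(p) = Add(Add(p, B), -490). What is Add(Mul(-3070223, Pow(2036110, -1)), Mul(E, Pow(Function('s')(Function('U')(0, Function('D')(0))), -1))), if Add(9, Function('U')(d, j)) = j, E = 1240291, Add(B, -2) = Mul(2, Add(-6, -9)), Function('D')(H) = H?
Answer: Rational(-68296943663, 29000810) ≈ -2355.0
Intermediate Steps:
B = -28 (B = Add(2, Mul(2, Add(-6, -9))) = Add(2, Mul(2, -15)) = Add(2, -30) = -28)
Function('U')(d, j) = Add(-9, j)
Function('s')(p) = Add(-518, p) (Function('s')(p) = Add(Add(p, -28), -490) = Add(Add(-28, p), -490) = Add(-518, p))
Add(Mul(-3070223, Pow(2036110, -1)), Mul(E, Pow(Function('s')(Function('U')(0, Function('D')(0))), -1))) = Add(Mul(-3070223, Pow(2036110, -1)), Mul(1240291, Pow(Add(-518, Add(-9, 0)), -1))) = Add(Mul(-3070223, Rational(1, 2036110)), Mul(1240291, Pow(Add(-518, -9), -1))) = Add(Rational(-82979, 55030), Mul(1240291, Pow(-527, -1))) = Add(Rational(-82979, 55030), Mul(1240291, Rational(-1, 527))) = Add(Rational(-82979, 55030), Rational(-1240291, 527)) = Rational(-68296943663, 29000810)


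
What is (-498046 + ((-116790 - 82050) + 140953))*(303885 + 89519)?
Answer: -218706265932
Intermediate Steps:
(-498046 + ((-116790 - 82050) + 140953))*(303885 + 89519) = (-498046 + (-198840 + 140953))*393404 = (-498046 - 57887)*393404 = -555933*393404 = -218706265932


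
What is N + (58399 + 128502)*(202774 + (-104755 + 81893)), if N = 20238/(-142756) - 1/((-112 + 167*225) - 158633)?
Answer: 72706166718441330317/2162218065 ≈ 3.3626e+10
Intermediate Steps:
N = -306511963/2162218065 (N = 20238*(-1/142756) - 1/((-112 + 37575) - 158633) = -10119/71378 - 1/(37463 - 158633) = -10119/71378 - 1/(-121170) = -10119/71378 - 1*(-1/121170) = -10119/71378 + 1/121170 = -306511963/2162218065 ≈ -0.14176)
N + (58399 + 128502)*(202774 + (-104755 + 81893)) = -306511963/2162218065 + (58399 + 128502)*(202774 + (-104755 + 81893)) = -306511963/2162218065 + 186901*(202774 - 22862) = -306511963/2162218065 + 186901*179912 = -306511963/2162218065 + 33625732712 = 72706166718441330317/2162218065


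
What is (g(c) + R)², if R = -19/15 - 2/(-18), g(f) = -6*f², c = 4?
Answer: 19114384/2025 ≈ 9439.2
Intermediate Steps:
R = -52/45 (R = -19*1/15 - 2*(-1/18) = -19/15 + ⅑ = -52/45 ≈ -1.1556)
(g(c) + R)² = (-6*4² - 52/45)² = (-6*16 - 52/45)² = (-96 - 52/45)² = (-4372/45)² = 19114384/2025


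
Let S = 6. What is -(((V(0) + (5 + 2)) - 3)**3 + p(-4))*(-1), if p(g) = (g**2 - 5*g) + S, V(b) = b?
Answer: 106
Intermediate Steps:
p(g) = 6 + g**2 - 5*g (p(g) = (g**2 - 5*g) + 6 = 6 + g**2 - 5*g)
-(((V(0) + (5 + 2)) - 3)**3 + p(-4))*(-1) = -(((0 + (5 + 2)) - 3)**3 + (6 + (-4)**2 - 5*(-4)))*(-1) = -(((0 + 7) - 3)**3 + (6 + 16 + 20))*(-1) = -((7 - 3)**3 + 42)*(-1) = -(4**3 + 42)*(-1) = -(64 + 42)*(-1) = -106*(-1) = -1*(-106) = 106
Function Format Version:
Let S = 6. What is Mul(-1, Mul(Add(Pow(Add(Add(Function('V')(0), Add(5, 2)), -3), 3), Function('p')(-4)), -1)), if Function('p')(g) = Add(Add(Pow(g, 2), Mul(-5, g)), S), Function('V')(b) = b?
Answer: 106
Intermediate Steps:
Function('p')(g) = Add(6, Pow(g, 2), Mul(-5, g)) (Function('p')(g) = Add(Add(Pow(g, 2), Mul(-5, g)), 6) = Add(6, Pow(g, 2), Mul(-5, g)))
Mul(-1, Mul(Add(Pow(Add(Add(Function('V')(0), Add(5, 2)), -3), 3), Function('p')(-4)), -1)) = Mul(-1, Mul(Add(Pow(Add(Add(0, Add(5, 2)), -3), 3), Add(6, Pow(-4, 2), Mul(-5, -4))), -1)) = Mul(-1, Mul(Add(Pow(Add(Add(0, 7), -3), 3), Add(6, 16, 20)), -1)) = Mul(-1, Mul(Add(Pow(Add(7, -3), 3), 42), -1)) = Mul(-1, Mul(Add(Pow(4, 3), 42), -1)) = Mul(-1, Mul(Add(64, 42), -1)) = Mul(-1, Mul(106, -1)) = Mul(-1, -106) = 106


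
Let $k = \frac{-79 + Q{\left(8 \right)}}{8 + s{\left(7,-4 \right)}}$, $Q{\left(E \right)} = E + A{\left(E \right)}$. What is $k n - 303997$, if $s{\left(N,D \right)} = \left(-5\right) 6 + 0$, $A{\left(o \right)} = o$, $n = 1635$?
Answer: $- \frac{6584929}{22} \approx -2.9932 \cdot 10^{5}$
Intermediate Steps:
$s{\left(N,D \right)} = -30$ ($s{\left(N,D \right)} = -30 + 0 = -30$)
$Q{\left(E \right)} = 2 E$ ($Q{\left(E \right)} = E + E = 2 E$)
$k = \frac{63}{22}$ ($k = \frac{-79 + 2 \cdot 8}{8 - 30} = \frac{-79 + 16}{-22} = \left(-63\right) \left(- \frac{1}{22}\right) = \frac{63}{22} \approx 2.8636$)
$k n - 303997 = \frac{63}{22} \cdot 1635 - 303997 = \frac{103005}{22} - 303997 = - \frac{6584929}{22}$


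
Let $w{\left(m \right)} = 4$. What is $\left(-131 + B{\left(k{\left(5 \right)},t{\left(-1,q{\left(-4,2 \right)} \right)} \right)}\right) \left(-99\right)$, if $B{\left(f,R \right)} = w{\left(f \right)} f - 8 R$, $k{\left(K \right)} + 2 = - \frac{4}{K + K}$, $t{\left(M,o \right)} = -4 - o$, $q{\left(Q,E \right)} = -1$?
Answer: $\frac{57717}{5} \approx 11543.0$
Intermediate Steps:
$k{\left(K \right)} = -2 - \frac{2}{K}$ ($k{\left(K \right)} = -2 - \frac{4}{K + K} = -2 - \frac{4}{2 K} = -2 - 4 \frac{1}{2 K} = -2 - \frac{2}{K}$)
$B{\left(f,R \right)} = - 8 R + 4 f$ ($B{\left(f,R \right)} = 4 f - 8 R = - 8 R + 4 f$)
$\left(-131 + B{\left(k{\left(5 \right)},t{\left(-1,q{\left(-4,2 \right)} \right)} \right)}\right) \left(-99\right) = \left(-131 + \left(- 8 \left(-4 - -1\right) + 4 \left(-2 - \frac{2}{5}\right)\right)\right) \left(-99\right) = \left(-131 + \left(- 8 \left(-4 + 1\right) + 4 \left(-2 - \frac{2}{5}\right)\right)\right) \left(-99\right) = \left(-131 + \left(\left(-8\right) \left(-3\right) + 4 \left(-2 - \frac{2}{5}\right)\right)\right) \left(-99\right) = \left(-131 + \left(24 + 4 \left(- \frac{12}{5}\right)\right)\right) \left(-99\right) = \left(-131 + \left(24 - \frac{48}{5}\right)\right) \left(-99\right) = \left(-131 + \frac{72}{5}\right) \left(-99\right) = \left(- \frac{583}{5}\right) \left(-99\right) = \frac{57717}{5}$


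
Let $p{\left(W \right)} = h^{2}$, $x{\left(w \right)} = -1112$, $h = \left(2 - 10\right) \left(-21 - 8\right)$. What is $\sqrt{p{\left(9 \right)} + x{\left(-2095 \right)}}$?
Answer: $2 \sqrt{13178} \approx 229.59$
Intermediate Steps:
$h = 232$ ($h = \left(-8\right) \left(-29\right) = 232$)
$p{\left(W \right)} = 53824$ ($p{\left(W \right)} = 232^{2} = 53824$)
$\sqrt{p{\left(9 \right)} + x{\left(-2095 \right)}} = \sqrt{53824 - 1112} = \sqrt{52712} = 2 \sqrt{13178}$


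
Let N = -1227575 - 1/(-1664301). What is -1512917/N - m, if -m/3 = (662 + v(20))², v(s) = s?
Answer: 2850823282752133545/2043054300074 ≈ 1.3954e+6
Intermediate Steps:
N = -2043054300074/1664301 (N = -1227575 - 1*(-1/1664301) = -1227575 + 1/1664301 = -2043054300074/1664301 ≈ -1.2276e+6)
m = -1395372 (m = -3*(662 + 20)² = -3*682² = -3*465124 = -1395372)
-1512917/N - m = -1512917/(-2043054300074/1664301) - 1*(-1395372) = -1512917*(-1664301/2043054300074) + 1395372 = 2517949276017/2043054300074 + 1395372 = 2850823282752133545/2043054300074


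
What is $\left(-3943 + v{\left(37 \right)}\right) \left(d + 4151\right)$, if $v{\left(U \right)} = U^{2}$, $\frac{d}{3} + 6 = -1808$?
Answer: $3323034$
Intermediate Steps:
$d = -5442$ ($d = -18 + 3 \left(-1808\right) = -18 - 5424 = -5442$)
$\left(-3943 + v{\left(37 \right)}\right) \left(d + 4151\right) = \left(-3943 + 37^{2}\right) \left(-5442 + 4151\right) = \left(-3943 + 1369\right) \left(-1291\right) = \left(-2574\right) \left(-1291\right) = 3323034$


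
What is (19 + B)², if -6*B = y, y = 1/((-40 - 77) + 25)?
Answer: 110019121/304704 ≈ 361.07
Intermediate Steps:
y = -1/92 (y = 1/(-117 + 25) = 1/(-92) = -1/92 ≈ -0.010870)
B = 1/552 (B = -⅙*(-1/92) = 1/552 ≈ 0.0018116)
(19 + B)² = (19 + 1/552)² = (10489/552)² = 110019121/304704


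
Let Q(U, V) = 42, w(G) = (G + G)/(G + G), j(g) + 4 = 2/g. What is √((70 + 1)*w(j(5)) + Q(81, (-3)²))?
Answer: √113 ≈ 10.630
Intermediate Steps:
j(g) = -4 + 2/g
w(G) = 1 (w(G) = (2*G)/((2*G)) = (2*G)*(1/(2*G)) = 1)
√((70 + 1)*w(j(5)) + Q(81, (-3)²)) = √((70 + 1)*1 + 42) = √(71*1 + 42) = √(71 + 42) = √113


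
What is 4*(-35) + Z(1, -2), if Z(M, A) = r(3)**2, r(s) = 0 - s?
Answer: -131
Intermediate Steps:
r(s) = -s
Z(M, A) = 9 (Z(M, A) = (-1*3)**2 = (-3)**2 = 9)
4*(-35) + Z(1, -2) = 4*(-35) + 9 = -140 + 9 = -131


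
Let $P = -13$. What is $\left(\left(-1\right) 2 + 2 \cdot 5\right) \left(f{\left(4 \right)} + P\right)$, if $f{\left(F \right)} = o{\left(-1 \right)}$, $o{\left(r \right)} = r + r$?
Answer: $-120$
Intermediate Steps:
$o{\left(r \right)} = 2 r$
$f{\left(F \right)} = -2$ ($f{\left(F \right)} = 2 \left(-1\right) = -2$)
$\left(\left(-1\right) 2 + 2 \cdot 5\right) \left(f{\left(4 \right)} + P\right) = \left(\left(-1\right) 2 + 2 \cdot 5\right) \left(-2 - 13\right) = \left(-2 + 10\right) \left(-15\right) = 8 \left(-15\right) = -120$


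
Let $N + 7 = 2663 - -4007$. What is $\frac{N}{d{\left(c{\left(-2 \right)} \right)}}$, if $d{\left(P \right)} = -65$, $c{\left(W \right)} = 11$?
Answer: $- \frac{6663}{65} \approx -102.51$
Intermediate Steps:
$N = 6663$ ($N = -7 + \left(2663 - -4007\right) = -7 + \left(2663 + 4007\right) = -7 + 6670 = 6663$)
$\frac{N}{d{\left(c{\left(-2 \right)} \right)}} = \frac{6663}{-65} = 6663 \left(- \frac{1}{65}\right) = - \frac{6663}{65}$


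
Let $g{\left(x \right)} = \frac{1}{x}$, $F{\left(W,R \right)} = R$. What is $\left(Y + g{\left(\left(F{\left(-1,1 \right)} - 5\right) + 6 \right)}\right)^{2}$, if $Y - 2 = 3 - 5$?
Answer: $\frac{1}{4} \approx 0.25$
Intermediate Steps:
$Y = 0$ ($Y = 2 + \left(3 - 5\right) = 2 - 2 = 0$)
$\left(Y + g{\left(\left(F{\left(-1,1 \right)} - 5\right) + 6 \right)}\right)^{2} = \left(0 + \frac{1}{\left(1 - 5\right) + 6}\right)^{2} = \left(0 + \frac{1}{-4 + 6}\right)^{2} = \left(0 + \frac{1}{2}\right)^{2} = \left(\frac{1}{2}\right)^{2} = \frac{1}{4}$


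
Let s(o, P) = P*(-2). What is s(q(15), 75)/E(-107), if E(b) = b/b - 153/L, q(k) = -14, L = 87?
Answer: 2175/11 ≈ 197.73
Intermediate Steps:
s(o, P) = -2*P
E(b) = -22/29 (E(b) = b/b - 153/87 = 1 - 153*1/87 = 1 - 51/29 = -22/29)
s(q(15), 75)/E(-107) = (-2*75)/(-22/29) = -150*(-29/22) = 2175/11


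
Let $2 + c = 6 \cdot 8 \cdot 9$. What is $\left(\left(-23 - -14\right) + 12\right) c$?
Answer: $1290$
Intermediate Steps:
$c = 430$ ($c = -2 + 6 \cdot 8 \cdot 9 = -2 + 48 \cdot 9 = -2 + 432 = 430$)
$\left(\left(-23 - -14\right) + 12\right) c = \left(\left(-23 - -14\right) + 12\right) 430 = \left(\left(-23 + 14\right) + 12\right) 430 = \left(-9 + 12\right) 430 = 3 \cdot 430 = 1290$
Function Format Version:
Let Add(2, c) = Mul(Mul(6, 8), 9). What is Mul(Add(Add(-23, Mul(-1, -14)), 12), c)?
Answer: 1290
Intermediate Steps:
c = 430 (c = Add(-2, Mul(Mul(6, 8), 9)) = Add(-2, Mul(48, 9)) = Add(-2, 432) = 430)
Mul(Add(Add(-23, Mul(-1, -14)), 12), c) = Mul(Add(Add(-23, Mul(-1, -14)), 12), 430) = Mul(Add(Add(-23, 14), 12), 430) = Mul(Add(-9, 12), 430) = Mul(3, 430) = 1290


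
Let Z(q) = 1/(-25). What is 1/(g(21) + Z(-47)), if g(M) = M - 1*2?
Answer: 25/474 ≈ 0.052743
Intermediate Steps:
Z(q) = -1/25
g(M) = -2 + M (g(M) = M - 2 = -2 + M)
1/(g(21) + Z(-47)) = 1/((-2 + 21) - 1/25) = 1/(19 - 1/25) = 1/(474/25) = 25/474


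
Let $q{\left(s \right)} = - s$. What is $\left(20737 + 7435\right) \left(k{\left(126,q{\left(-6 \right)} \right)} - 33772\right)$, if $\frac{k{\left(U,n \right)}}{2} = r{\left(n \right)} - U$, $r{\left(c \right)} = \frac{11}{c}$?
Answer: $- \frac{2875262492}{3} \approx -9.5842 \cdot 10^{8}$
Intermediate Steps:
$k{\left(U,n \right)} = - 2 U + \frac{22}{n}$ ($k{\left(U,n \right)} = 2 \left(\frac{11}{n} - U\right) = 2 \left(- U + \frac{11}{n}\right) = - 2 U + \frac{22}{n}$)
$\left(20737 + 7435\right) \left(k{\left(126,q{\left(-6 \right)} \right)} - 33772\right) = \left(20737 + 7435\right) \left(\left(\left(-2\right) 126 + \frac{22}{\left(-1\right) \left(-6\right)}\right) - 33772\right) = 28172 \left(\left(-252 + \frac{22}{6}\right) - 33772\right) = 28172 \left(\left(-252 + 22 \cdot \frac{1}{6}\right) - 33772\right) = 28172 \left(\left(-252 + \frac{11}{3}\right) - 33772\right) = 28172 \left(- \frac{745}{3} - 33772\right) = 28172 \left(- \frac{102061}{3}\right) = - \frac{2875262492}{3}$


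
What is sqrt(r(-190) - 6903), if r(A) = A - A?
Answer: 3*I*sqrt(767) ≈ 83.084*I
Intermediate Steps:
r(A) = 0
sqrt(r(-190) - 6903) = sqrt(0 - 6903) = sqrt(-6903) = 3*I*sqrt(767)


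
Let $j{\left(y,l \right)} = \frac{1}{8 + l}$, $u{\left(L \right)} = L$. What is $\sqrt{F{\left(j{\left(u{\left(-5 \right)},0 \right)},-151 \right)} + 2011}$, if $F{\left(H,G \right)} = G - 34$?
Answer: $\sqrt{1826} \approx 42.732$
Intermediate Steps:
$F{\left(H,G \right)} = -34 + G$
$\sqrt{F{\left(j{\left(u{\left(-5 \right)},0 \right)},-151 \right)} + 2011} = \sqrt{\left(-34 - 151\right) + 2011} = \sqrt{-185 + 2011} = \sqrt{1826}$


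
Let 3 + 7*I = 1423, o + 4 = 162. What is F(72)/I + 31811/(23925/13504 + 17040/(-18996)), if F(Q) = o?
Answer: 96564681144791/2655058490 ≈ 36370.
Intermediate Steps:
o = 158 (o = -4 + 162 = 158)
F(Q) = 158
I = 1420/7 (I = -3/7 + (⅐)*1423 = -3/7 + 1423/7 = 1420/7 ≈ 202.86)
F(72)/I + 31811/(23925/13504 + 17040/(-18996)) = 158/(1420/7) + 31811/(23925/13504 + 17040/(-18996)) = 158*(7/1420) + 31811/(23925*(1/13504) + 17040*(-1/18996)) = 553/710 + 31811/(23925/13504 - 1420/1583) = 553/710 + 31811/(18697595/21376832) = 553/710 + 31811*(21376832/18697595) = 553/710 + 680018402752/18697595 = 96564681144791/2655058490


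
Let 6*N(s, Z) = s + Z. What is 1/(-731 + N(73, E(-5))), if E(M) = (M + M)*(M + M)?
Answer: -6/4213 ≈ -0.0014242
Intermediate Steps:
E(M) = 4*M² (E(M) = (2*M)*(2*M) = 4*M²)
N(s, Z) = Z/6 + s/6 (N(s, Z) = (s + Z)/6 = (Z + s)/6 = Z/6 + s/6)
1/(-731 + N(73, E(-5))) = 1/(-731 + ((4*(-5)²)/6 + (⅙)*73)) = 1/(-731 + ((4*25)/6 + 73/6)) = 1/(-731 + ((⅙)*100 + 73/6)) = 1/(-731 + (50/3 + 73/6)) = 1/(-731 + 173/6) = 1/(-4213/6) = -6/4213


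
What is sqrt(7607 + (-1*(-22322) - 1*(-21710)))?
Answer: sqrt(51639) ≈ 227.24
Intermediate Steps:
sqrt(7607 + (-1*(-22322) - 1*(-21710))) = sqrt(7607 + (22322 + 21710)) = sqrt(7607 + 44032) = sqrt(51639)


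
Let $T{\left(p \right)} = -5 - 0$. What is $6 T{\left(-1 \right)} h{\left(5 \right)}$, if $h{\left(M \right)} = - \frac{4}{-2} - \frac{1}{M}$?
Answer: $-54$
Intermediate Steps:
$T{\left(p \right)} = -5$ ($T{\left(p \right)} = -5 + 0 = -5$)
$h{\left(M \right)} = 2 - \frac{1}{M}$ ($h{\left(M \right)} = \left(-4\right) \left(- \frac{1}{2}\right) - \frac{1}{M} = 2 - \frac{1}{M}$)
$6 T{\left(-1 \right)} h{\left(5 \right)} = 6 \left(-5\right) \left(2 - \frac{1}{5}\right) = - 30 \left(2 - \frac{1}{5}\right) = \left(-30\right) \frac{9}{5} = -54$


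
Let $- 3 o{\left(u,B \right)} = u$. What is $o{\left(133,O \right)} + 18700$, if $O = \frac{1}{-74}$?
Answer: $\frac{55967}{3} \approx 18656.0$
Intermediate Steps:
$O = - \frac{1}{74} \approx -0.013514$
$o{\left(u,B \right)} = - \frac{u}{3}$
$o{\left(133,O \right)} + 18700 = \left(- \frac{1}{3}\right) 133 + 18700 = - \frac{133}{3} + 18700 = \frac{55967}{3}$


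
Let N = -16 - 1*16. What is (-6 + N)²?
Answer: 1444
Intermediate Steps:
N = -32 (N = -16 - 16 = -32)
(-6 + N)² = (-6 - 32)² = (-38)² = 1444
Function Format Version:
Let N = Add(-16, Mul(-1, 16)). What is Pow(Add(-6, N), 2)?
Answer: 1444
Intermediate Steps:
N = -32 (N = Add(-16, -16) = -32)
Pow(Add(-6, N), 2) = Pow(Add(-6, -32), 2) = Pow(-38, 2) = 1444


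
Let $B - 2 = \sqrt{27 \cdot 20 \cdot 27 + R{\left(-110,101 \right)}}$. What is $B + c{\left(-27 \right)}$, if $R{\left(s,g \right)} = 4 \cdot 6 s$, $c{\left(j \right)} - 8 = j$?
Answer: $-17 + 2 \sqrt{2985} \approx 92.27$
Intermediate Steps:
$c{\left(j \right)} = 8 + j$
$R{\left(s,g \right)} = 24 s$
$B = 2 + 2 \sqrt{2985}$ ($B = 2 + \sqrt{27 \cdot 20 \cdot 27 + 24 \left(-110\right)} = 2 + \sqrt{540 \cdot 27 - 2640} = 2 + \sqrt{14580 - 2640} = 2 + \sqrt{11940} = 2 + 2 \sqrt{2985} \approx 111.27$)
$B + c{\left(-27 \right)} = \left(2 + 2 \sqrt{2985}\right) + \left(8 - 27\right) = \left(2 + 2 \sqrt{2985}\right) - 19 = -17 + 2 \sqrt{2985}$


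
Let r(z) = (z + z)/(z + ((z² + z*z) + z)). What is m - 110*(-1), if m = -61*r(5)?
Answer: 599/6 ≈ 99.833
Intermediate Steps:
r(z) = 2*z/(2*z + 2*z²) (r(z) = (2*z)/(z + ((z² + z²) + z)) = (2*z)/(z + (2*z² + z)) = (2*z)/(z + (z + 2*z²)) = (2*z)/(2*z + 2*z²) = 2*z/(2*z + 2*z²))
m = -61/6 (m = -61/(1 + 5) = -61/6 ≈ -10.167)
m - 110*(-1) = -61/6 - 110*(-1) = -61/6 - 1*(-110) = -61/6 + 110 = 599/6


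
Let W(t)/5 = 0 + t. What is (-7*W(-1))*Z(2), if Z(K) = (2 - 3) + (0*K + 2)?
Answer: 35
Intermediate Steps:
Z(K) = 1 (Z(K) = -1 + (0 + 2) = -1 + 2 = 1)
W(t) = 5*t (W(t) = 5*(0 + t) = 5*t)
(-7*W(-1))*Z(2) = -35*(-1)*1 = -7*(-5)*1 = 35*1 = 35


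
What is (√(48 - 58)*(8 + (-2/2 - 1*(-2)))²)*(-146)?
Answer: -11826*I*√10 ≈ -37397.0*I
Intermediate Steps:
(√(48 - 58)*(8 + (-2/2 - 1*(-2)))²)*(-146) = (√(-10)*(8 + (-2*½ + 2))²)*(-146) = ((I*√10)*(8 + (-1 + 2))²)*(-146) = ((I*√10)*(8 + 1)²)*(-146) = ((I*√10)*9²)*(-146) = ((I*√10)*81)*(-146) = (81*I*√10)*(-146) = -11826*I*√10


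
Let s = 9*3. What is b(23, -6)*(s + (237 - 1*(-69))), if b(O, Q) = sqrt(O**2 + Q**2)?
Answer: 333*sqrt(565) ≈ 7915.3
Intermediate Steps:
s = 27
b(23, -6)*(s + (237 - 1*(-69))) = sqrt(23**2 + (-6)**2)*(27 + (237 - 1*(-69))) = sqrt(529 + 36)*(27 + (237 + 69)) = sqrt(565)*(27 + 306) = sqrt(565)*333 = 333*sqrt(565)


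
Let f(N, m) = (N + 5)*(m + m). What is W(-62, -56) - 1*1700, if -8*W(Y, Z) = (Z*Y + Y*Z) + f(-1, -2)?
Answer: -2566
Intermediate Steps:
f(N, m) = 2*m*(5 + N) (f(N, m) = (5 + N)*(2*m) = 2*m*(5 + N))
W(Y, Z) = 2 - Y*Z/4 (W(Y, Z) = -((Z*Y + Y*Z) + 2*(-2)*(5 - 1))/8 = -((Y*Z + Y*Z) + 2*(-2)*4)/8 = -(2*Y*Z - 16)/8 = -(-16 + 2*Y*Z)/8 = 2 - Y*Z/4)
W(-62, -56) - 1*1700 = (2 - 1/4*(-62)*(-56)) - 1*1700 = (2 - 868) - 1700 = -866 - 1700 = -2566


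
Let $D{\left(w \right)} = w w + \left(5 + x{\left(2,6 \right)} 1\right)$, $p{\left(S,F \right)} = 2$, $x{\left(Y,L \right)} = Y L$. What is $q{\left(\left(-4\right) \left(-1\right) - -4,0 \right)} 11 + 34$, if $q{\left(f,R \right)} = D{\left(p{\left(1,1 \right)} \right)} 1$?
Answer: $265$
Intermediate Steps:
$x{\left(Y,L \right)} = L Y$
$D{\left(w \right)} = 17 + w^{2}$ ($D{\left(w \right)} = w w + \left(5 + 6 \cdot 2 \cdot 1\right) = w^{2} + \left(5 + 12 \cdot 1\right) = w^{2} + \left(5 + 12\right) = w^{2} + 17 = 17 + w^{2}$)
$q{\left(f,R \right)} = 21$ ($q{\left(f,R \right)} = \left(17 + 2^{2}\right) 1 = \left(17 + 4\right) 1 = 21 \cdot 1 = 21$)
$q{\left(\left(-4\right) \left(-1\right) - -4,0 \right)} 11 + 34 = 21 \cdot 11 + 34 = 231 + 34 = 265$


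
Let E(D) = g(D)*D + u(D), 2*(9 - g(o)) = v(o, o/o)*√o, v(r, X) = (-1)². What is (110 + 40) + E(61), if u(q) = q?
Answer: 760 - 61*√61/2 ≈ 521.79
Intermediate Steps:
v(r, X) = 1
g(o) = 9 - √o/2
E(D) = D + D*(9 - √D/2) (E(D) = (9 - √D/2)*D + D = D*(9 - √D/2) + D = D + D*(9 - √D/2))
(110 + 40) + E(61) = (110 + 40) + (½)*61*(20 - √61) = 150 + (610 - 61*√61/2) = 760 - 61*√61/2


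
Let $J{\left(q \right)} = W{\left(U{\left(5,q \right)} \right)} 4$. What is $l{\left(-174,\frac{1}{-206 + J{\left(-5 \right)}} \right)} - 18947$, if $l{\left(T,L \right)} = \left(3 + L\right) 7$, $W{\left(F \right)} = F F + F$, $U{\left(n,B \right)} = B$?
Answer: $- \frac{340669}{18} \approx -18926.0$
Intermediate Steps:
$W{\left(F \right)} = F + F^{2}$ ($W{\left(F \right)} = F^{2} + F = F + F^{2}$)
$J{\left(q \right)} = 4 q \left(1 + q\right)$ ($J{\left(q \right)} = q \left(1 + q\right) 4 = 4 q \left(1 + q\right)$)
$l{\left(T,L \right)} = 21 + 7 L$
$l{\left(-174,\frac{1}{-206 + J{\left(-5 \right)}} \right)} - 18947 = \left(21 + \frac{7}{-206 + 4 \left(-5\right) \left(1 - 5\right)}\right) - 18947 = \left(21 + \frac{7}{-206 + 4 \left(-5\right) \left(-4\right)}\right) - 18947 = \left(21 + \frac{7}{-206 + 80}\right) - 18947 = \left(21 + \frac{7}{-126}\right) - 18947 = \left(21 + 7 \left(- \frac{1}{126}\right)\right) - 18947 = \left(21 - \frac{1}{18}\right) - 18947 = \frac{377}{18} - 18947 = - \frac{340669}{18}$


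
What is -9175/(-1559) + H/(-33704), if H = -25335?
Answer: 348731465/52544536 ≈ 6.6369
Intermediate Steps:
-9175/(-1559) + H/(-33704) = -9175/(-1559) - 25335/(-33704) = -9175*(-1/1559) - 25335*(-1/33704) = 9175/1559 + 25335/33704 = 348731465/52544536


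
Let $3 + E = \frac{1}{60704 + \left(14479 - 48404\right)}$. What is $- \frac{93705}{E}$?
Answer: $\frac{2509326195}{80336} \approx 31235.0$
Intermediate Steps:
$E = - \frac{80336}{26779}$ ($E = -3 + \frac{1}{60704 + \left(14479 - 48404\right)} = -3 + \frac{1}{60704 - 33925} = -3 + \frac{1}{26779} = - \frac{80336}{26779} \approx -3.0$)
$- \frac{93705}{E} = - \frac{93705}{- \frac{80336}{26779}} = \left(-93705\right) \left(- \frac{26779}{80336}\right) = \frac{2509326195}{80336}$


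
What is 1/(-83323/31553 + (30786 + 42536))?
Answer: 31553/2313445743 ≈ 1.3639e-5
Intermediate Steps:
1/(-83323/31553 + (30786 + 42536)) = 1/(-83323*1/31553 + 73322) = 1/(-83323/31553 + 73322) = 1/(2313445743/31553) = 31553/2313445743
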